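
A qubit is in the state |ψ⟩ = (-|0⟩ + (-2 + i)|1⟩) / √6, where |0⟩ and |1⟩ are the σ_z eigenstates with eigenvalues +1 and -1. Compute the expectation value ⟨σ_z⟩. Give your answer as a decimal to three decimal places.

⟨σ_z⟩ = |a|² - |b|² divided by |a|²+|b|², with a, b the |0⟩, |1⟩ amplitudes.
= (1 - 5)/6 = -4/6.

-0.667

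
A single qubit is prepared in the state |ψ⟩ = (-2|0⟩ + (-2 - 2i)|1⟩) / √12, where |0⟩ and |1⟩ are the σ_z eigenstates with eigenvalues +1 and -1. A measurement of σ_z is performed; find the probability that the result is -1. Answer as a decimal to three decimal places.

The -1 outcome corresponds to |1⟩. Its amplitude in |ψ⟩ is (-2 - 2i)/√12.
P = |-2 - 2i|² / 12 = 8/12.

0.667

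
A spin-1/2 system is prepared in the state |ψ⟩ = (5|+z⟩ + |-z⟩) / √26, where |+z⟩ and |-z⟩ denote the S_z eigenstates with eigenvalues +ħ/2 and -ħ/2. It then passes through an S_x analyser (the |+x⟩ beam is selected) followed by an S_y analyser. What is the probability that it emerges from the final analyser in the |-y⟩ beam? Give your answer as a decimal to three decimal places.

0.346

First analyser (S_x): P(|+x⟩) = |⟨+x|ψ⟩|² = 36/52.
After stage 1 the state is |+x⟩; P(|-y⟩) = |⟨-y|+x⟩|² = 1/2.
Joint probability = 36/52 × 1/2 = 0.346.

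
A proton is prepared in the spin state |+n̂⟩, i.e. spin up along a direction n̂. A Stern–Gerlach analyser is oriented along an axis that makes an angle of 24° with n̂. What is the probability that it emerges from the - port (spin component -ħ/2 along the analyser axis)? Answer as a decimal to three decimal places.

For spin-½, the probability of finding spin-up along an axis at angle θ to the initial spin direction is cos²(θ/2); spin-down is sin²(θ/2).
θ = 24°, so P = sin²(12°) ≈ 0.043.

0.043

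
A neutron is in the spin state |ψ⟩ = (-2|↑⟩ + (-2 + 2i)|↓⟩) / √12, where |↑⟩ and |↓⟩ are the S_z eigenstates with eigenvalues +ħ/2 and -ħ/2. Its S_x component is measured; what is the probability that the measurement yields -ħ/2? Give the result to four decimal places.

|-x⟩ = (|↑⟩ - |↓⟩)/√2, so ⟨-x|ψ⟩ = (-2i) / (√2·√12).
P = |-2i|² / 24 = 4/24.

0.1667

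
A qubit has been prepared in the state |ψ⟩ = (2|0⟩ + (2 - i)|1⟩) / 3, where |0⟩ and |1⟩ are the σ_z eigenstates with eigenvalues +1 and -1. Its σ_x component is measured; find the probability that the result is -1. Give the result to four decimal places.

|-x⟩ = (|0⟩ - |1⟩)/√2, so ⟨-x|ψ⟩ = (i) / (√2·3).
P = |i|² / 18 = 1/18.

0.0556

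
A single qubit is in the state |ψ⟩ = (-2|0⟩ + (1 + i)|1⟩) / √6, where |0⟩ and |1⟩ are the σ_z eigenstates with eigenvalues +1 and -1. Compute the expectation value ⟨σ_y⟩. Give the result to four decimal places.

⟨σ_y⟩ = 2 Im(a* b)/(|a|²+|b|²) with a = -2, b = (1 + i).
a* b = (-2 - 2i), so ⟨σ_y⟩ = -4/6.

-0.6667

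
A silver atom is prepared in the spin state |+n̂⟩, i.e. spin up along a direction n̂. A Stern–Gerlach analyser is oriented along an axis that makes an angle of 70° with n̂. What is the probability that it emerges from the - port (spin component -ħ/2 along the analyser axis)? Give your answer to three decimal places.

For spin-½, the probability of finding spin-up along an axis at angle θ to the initial spin direction is cos²(θ/2); spin-down is sin²(θ/2).
θ = 70°, so P = sin²(35°) ≈ 0.329.

0.329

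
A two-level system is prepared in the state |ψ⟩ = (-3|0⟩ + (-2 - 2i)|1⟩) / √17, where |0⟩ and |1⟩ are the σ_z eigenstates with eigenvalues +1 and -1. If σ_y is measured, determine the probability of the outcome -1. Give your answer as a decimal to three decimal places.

0.147

|-y⟩ = (|0⟩ - i|1⟩)/√2, so ⟨-y|ψ⟩ = (-1 - 2i) / (√2·√17).
P = |-1 - 2i|² / 34 = 5/34.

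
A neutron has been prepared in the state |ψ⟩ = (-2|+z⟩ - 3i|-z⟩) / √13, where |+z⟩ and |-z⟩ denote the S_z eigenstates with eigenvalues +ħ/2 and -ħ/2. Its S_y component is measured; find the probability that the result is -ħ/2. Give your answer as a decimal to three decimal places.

0.038

|-y⟩ = (|+z⟩ - i|-z⟩)/√2, so ⟨-y|ψ⟩ = (1) / (√2·√13).
P = |1|² / 26 = 1/26.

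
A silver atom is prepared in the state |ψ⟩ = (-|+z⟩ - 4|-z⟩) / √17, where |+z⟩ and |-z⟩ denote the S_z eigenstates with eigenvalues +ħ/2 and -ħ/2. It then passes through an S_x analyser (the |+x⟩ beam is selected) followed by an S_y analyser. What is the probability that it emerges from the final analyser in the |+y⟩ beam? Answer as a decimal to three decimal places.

0.368

First analyser (S_x): P(|+x⟩) = |⟨+x|ψ⟩|² = 25/34.
After stage 1 the state is |+x⟩; P(|+y⟩) = |⟨+y|+x⟩|² = 1/2.
Joint probability = 25/34 × 1/2 = 0.368.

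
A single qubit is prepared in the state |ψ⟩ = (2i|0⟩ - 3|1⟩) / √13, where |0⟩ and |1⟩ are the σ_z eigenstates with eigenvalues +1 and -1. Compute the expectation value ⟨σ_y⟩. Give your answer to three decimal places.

0.923

⟨σ_y⟩ = 2 Im(a* b)/(|a|²+|b|²) with a = 2i, b = -3.
a* b = 6i, so ⟨σ_y⟩ = 12/13.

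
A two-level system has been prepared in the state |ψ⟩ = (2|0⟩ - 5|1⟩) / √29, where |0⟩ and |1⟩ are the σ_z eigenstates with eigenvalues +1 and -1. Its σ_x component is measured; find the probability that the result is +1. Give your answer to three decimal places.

|+x⟩ = (|0⟩ + |1⟩)/√2, so ⟨+x|ψ⟩ = (-3) / (√2·√29).
P = |-3|² / 58 = 9/58.

0.155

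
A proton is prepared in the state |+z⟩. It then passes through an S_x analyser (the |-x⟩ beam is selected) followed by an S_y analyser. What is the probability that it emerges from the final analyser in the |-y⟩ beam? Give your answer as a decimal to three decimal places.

First analyser (S_x): from |+z⟩, P(|-x⟩) = 1/2.
After stage 1 the state is |-x⟩; P(|-y⟩) = |⟨-y|-x⟩|² = 1/2.
Joint probability = 1/2 × 1/2 = 0.250.

0.250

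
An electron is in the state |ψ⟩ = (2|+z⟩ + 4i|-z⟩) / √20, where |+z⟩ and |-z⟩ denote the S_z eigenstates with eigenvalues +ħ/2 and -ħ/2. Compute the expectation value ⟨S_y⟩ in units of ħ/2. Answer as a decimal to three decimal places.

⟨σ_y⟩ = 2 Im(a* b)/(|a|²+|b|²) with a = 2, b = 4i.
a* b = 8i, so ⟨σ_y⟩ = 16/20.
⟨S_y⟩ = (ħ/2)·⟨σ_y⟩.

0.800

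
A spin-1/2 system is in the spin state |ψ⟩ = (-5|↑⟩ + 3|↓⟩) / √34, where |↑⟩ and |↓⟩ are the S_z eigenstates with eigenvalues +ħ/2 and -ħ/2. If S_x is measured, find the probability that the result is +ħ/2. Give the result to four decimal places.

0.0588

|+x⟩ = (|↑⟩ + |↓⟩)/√2, so ⟨+x|ψ⟩ = (-2) / (√2·√34).
P = |-2|² / 68 = 4/68.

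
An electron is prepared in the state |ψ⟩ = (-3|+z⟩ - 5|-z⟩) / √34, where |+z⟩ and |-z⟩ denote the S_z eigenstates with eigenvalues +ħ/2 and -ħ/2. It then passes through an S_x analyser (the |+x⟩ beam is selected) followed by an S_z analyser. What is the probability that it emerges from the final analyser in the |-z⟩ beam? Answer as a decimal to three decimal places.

0.471

First analyser (S_x): P(|+x⟩) = |⟨+x|ψ⟩|² = 64/68.
After stage 1 the state is |+x⟩; P(|-z⟩) = |⟨-z|+x⟩|² = 1/2.
Joint probability = 64/68 × 1/2 = 0.471.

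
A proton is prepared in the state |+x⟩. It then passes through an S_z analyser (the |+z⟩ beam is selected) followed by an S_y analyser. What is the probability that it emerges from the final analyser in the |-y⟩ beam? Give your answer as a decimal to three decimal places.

0.250

First analyser (S_z): from |+x⟩, P(|+z⟩) = 1/2.
After stage 1 the state is |+z⟩; P(|-y⟩) = |⟨-y|+z⟩|² = 1/2.
Joint probability = 1/2 × 1/2 = 0.250.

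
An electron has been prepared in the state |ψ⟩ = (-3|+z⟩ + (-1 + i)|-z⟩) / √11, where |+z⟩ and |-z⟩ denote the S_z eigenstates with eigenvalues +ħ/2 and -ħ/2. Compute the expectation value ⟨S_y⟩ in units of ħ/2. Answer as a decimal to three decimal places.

⟨σ_y⟩ = 2 Im(a* b)/(|a|²+|b|²) with a = -3, b = (-1 + i).
a* b = (3 - 3i), so ⟨σ_y⟩ = -6/11.
⟨S_y⟩ = (ħ/2)·⟨σ_y⟩.

-0.545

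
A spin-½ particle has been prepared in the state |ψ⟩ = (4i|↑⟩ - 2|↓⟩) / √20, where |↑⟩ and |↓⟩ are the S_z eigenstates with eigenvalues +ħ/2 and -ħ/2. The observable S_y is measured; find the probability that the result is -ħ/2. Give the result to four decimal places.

0.1000

|-y⟩ = (|↑⟩ - i|↓⟩)/√2, so ⟨-y|ψ⟩ = (2i) / (√2·√20).
P = |2i|² / 40 = 4/40.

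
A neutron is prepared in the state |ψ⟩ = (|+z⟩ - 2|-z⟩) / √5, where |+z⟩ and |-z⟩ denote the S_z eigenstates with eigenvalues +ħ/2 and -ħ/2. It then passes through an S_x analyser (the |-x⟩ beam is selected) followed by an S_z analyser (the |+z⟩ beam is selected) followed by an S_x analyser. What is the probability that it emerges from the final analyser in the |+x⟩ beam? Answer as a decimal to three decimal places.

0.225

First analyser (S_x): P(|-x⟩) = |⟨-x|ψ⟩|² = 9/10.
After stage 1 the state is |-x⟩; P(|+z⟩) = |⟨+z|-x⟩|² = 1/2.
After stage 2 the state is |+z⟩; P(|+x⟩) = |⟨+x|+z⟩|² = 1/2.
Joint probability = 9/10 × 1/2 × 1/2 = 0.225.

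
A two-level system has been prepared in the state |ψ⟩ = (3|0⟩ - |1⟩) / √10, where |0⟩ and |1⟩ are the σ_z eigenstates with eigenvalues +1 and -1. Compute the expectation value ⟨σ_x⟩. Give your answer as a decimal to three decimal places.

-0.600

⟨σ_x⟩ = 2 Re(a* b)/(|a|²+|b|²) with a = 3, b = -1.
a* b = -3, so ⟨σ_x⟩ = -6/10.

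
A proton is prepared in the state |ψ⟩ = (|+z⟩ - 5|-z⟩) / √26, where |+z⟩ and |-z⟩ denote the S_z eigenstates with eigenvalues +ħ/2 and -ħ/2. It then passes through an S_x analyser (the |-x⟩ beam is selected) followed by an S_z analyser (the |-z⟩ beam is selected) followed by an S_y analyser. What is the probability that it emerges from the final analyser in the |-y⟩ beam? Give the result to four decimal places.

First analyser (S_x): P(|-x⟩) = |⟨-x|ψ⟩|² = 36/52.
After stage 1 the state is |-x⟩; P(|-z⟩) = |⟨-z|-x⟩|² = 1/2.
After stage 2 the state is |-z⟩; P(|-y⟩) = |⟨-y|-z⟩|² = 1/2.
Joint probability = 36/52 × 1/2 × 1/2 = 0.1731.

0.1731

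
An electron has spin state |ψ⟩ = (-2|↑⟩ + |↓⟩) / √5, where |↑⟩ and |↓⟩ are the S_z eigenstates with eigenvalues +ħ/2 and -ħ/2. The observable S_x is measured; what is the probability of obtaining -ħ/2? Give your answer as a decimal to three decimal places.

|-x⟩ = (|↑⟩ - |↓⟩)/√2, so ⟨-x|ψ⟩ = (-3) / (√2·√5).
P = |-3|² / 10 = 9/10.

0.900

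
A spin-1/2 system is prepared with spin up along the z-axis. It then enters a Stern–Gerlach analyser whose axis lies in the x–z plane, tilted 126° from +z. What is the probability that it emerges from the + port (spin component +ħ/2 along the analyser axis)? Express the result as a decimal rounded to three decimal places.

0.206

For spin-½, the probability of finding spin-up along an axis at angle θ to the initial spin direction is cos²(θ/2); spin-down is sin²(θ/2).
θ = 126°, so P = cos²(63°) ≈ 0.206.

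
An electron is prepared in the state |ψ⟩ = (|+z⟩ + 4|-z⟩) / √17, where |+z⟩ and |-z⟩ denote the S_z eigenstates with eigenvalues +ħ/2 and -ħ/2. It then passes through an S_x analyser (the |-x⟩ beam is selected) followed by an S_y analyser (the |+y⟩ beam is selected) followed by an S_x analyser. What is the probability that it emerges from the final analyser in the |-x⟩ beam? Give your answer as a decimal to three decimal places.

First analyser (S_x): P(|-x⟩) = |⟨-x|ψ⟩|² = 9/34.
After stage 1 the state is |-x⟩; P(|+y⟩) = |⟨+y|-x⟩|² = 1/2.
After stage 2 the state is |+y⟩; P(|-x⟩) = |⟨-x|+y⟩|² = 1/2.
Joint probability = 9/34 × 1/2 × 1/2 = 0.066.

0.066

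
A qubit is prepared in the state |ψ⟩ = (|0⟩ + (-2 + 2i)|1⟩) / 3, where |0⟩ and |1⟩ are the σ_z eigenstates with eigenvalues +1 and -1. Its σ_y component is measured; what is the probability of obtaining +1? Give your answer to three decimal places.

|+y⟩ = (|0⟩ + i|1⟩)/√2, so ⟨+y|ψ⟩ = (3 + 2i) / (√2·3).
P = |3 + 2i|² / 18 = 13/18.

0.722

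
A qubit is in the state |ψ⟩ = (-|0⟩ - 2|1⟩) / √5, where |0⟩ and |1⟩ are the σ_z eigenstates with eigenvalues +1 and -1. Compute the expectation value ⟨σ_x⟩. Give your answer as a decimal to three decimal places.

⟨σ_x⟩ = 2 Re(a* b)/(|a|²+|b|²) with a = -1, b = -2.
a* b = 2, so ⟨σ_x⟩ = 4/5.

0.800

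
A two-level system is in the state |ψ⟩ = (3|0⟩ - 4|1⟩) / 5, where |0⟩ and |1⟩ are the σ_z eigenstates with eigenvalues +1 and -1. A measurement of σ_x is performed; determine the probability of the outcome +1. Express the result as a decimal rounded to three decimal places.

|+x⟩ = (|0⟩ + |1⟩)/√2, so ⟨+x|ψ⟩ = (-1) / (√2·5).
P = |-1|² / 50 = 1/50.

0.020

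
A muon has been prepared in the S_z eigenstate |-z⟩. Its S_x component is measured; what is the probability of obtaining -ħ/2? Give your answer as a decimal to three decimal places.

In the S_z basis, |-z⟩ = |↓⟩ and |-x⟩ = (|↑⟩ - |↓⟩)/√2.
|⟨-x|-z⟩|² = 1/2.

0.500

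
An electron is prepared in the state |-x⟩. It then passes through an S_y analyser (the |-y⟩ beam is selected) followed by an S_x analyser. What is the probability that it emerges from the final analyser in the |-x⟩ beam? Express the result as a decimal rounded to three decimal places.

First analyser (S_y): from |-x⟩, P(|-y⟩) = 1/2.
After stage 1 the state is |-y⟩; P(|-x⟩) = |⟨-x|-y⟩|² = 1/2.
Joint probability = 1/2 × 1/2 = 0.250.

0.250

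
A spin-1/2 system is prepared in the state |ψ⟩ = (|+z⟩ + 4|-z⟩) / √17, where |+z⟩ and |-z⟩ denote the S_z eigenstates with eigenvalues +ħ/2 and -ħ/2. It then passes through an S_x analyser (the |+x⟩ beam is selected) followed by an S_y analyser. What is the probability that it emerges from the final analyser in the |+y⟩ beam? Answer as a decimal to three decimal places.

0.368

First analyser (S_x): P(|+x⟩) = |⟨+x|ψ⟩|² = 25/34.
After stage 1 the state is |+x⟩; P(|+y⟩) = |⟨+y|+x⟩|² = 1/2.
Joint probability = 25/34 × 1/2 = 0.368.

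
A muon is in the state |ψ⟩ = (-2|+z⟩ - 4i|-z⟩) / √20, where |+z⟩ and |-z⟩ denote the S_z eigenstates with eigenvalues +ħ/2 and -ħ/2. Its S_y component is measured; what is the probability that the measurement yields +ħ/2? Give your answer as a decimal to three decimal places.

0.900

|+y⟩ = (|+z⟩ + i|-z⟩)/√2, so ⟨+y|ψ⟩ = (-6) / (√2·√20).
P = |-6|² / 40 = 36/40.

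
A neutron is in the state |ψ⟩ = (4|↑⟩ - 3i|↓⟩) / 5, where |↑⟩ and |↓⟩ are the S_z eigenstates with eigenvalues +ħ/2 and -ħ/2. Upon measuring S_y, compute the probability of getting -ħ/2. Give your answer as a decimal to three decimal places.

0.980

|-y⟩ = (|↑⟩ - i|↓⟩)/√2, so ⟨-y|ψ⟩ = (7) / (√2·5).
P = |7|² / 50 = 49/50.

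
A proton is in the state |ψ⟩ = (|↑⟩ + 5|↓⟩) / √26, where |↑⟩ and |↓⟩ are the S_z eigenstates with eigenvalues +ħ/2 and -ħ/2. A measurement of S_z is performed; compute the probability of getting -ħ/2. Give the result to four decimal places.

The -ħ/2 outcome corresponds to |↓⟩. Its amplitude in |ψ⟩ is 5/√26.
P = |5|² / 26 = 25/26.

0.9615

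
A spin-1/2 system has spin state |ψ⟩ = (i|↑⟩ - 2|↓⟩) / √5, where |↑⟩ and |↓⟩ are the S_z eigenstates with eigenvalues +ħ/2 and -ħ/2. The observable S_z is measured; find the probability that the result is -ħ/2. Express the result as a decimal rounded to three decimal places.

0.800

The -ħ/2 outcome corresponds to |↓⟩. Its amplitude in |ψ⟩ is -2/√5.
P = |-2|² / 5 = 4/5.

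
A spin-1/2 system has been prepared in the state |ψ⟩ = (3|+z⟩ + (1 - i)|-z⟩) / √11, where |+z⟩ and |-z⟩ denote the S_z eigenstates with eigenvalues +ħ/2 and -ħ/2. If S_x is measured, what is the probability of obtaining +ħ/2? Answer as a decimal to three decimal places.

0.773

|+x⟩ = (|+z⟩ + |-z⟩)/√2, so ⟨+x|ψ⟩ = (4 - i) / (√2·√11).
P = |4 - i|² / 22 = 17/22.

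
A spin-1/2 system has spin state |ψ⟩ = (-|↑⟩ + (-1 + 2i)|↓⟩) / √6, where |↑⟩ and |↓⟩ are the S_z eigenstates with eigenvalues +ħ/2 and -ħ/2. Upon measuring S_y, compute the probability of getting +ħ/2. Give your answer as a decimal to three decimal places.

|+y⟩ = (|↑⟩ + i|↓⟩)/√2, so ⟨+y|ψ⟩ = (1 + i) / (√2·√6).
P = |1 + i|² / 12 = 2/12.

0.167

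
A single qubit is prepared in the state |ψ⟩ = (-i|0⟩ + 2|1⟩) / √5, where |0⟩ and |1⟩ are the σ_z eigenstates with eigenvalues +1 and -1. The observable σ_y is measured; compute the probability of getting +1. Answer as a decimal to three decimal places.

|+y⟩ = (|0⟩ + i|1⟩)/√2, so ⟨+y|ψ⟩ = (-3i) / (√2·√5).
P = |-3i|² / 10 = 9/10.

0.900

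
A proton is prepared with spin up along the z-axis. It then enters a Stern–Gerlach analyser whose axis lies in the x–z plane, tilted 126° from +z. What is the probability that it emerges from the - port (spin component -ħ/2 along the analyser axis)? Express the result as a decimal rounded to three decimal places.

For spin-½, the probability of finding spin-up along an axis at angle θ to the initial spin direction is cos²(θ/2); spin-down is sin²(θ/2).
θ = 126°, so P = sin²(63°) ≈ 0.794.

0.794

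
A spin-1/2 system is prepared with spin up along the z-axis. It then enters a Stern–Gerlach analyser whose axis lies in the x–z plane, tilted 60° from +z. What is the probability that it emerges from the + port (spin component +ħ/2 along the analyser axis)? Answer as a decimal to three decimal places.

For spin-½, the probability of finding spin-up along an axis at angle θ to the initial spin direction is cos²(θ/2); spin-down is sin²(θ/2).
θ = 60°, so P = cos²(30°) ≈ 0.750.

0.750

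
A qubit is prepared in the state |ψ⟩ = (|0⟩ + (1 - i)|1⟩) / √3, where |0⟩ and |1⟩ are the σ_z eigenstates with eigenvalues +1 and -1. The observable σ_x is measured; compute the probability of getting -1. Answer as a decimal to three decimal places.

0.167

|-x⟩ = (|0⟩ - |1⟩)/√2, so ⟨-x|ψ⟩ = (i) / (√2·√3).
P = |i|² / 6 = 1/6.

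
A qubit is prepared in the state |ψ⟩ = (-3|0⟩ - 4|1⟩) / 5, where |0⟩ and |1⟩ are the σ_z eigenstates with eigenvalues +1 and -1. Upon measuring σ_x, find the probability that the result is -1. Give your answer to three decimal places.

0.020

|-x⟩ = (|0⟩ - |1⟩)/√2, so ⟨-x|ψ⟩ = (1) / (√2·5).
P = |1|² / 50 = 1/50.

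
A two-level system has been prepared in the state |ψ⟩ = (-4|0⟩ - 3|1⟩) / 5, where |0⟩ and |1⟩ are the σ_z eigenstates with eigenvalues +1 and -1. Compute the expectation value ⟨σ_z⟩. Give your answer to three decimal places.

0.280

⟨σ_z⟩ = |a|² - |b|² divided by |a|²+|b|², with a, b the |0⟩, |1⟩ amplitudes.
= (16 - 9)/25 = 7/25.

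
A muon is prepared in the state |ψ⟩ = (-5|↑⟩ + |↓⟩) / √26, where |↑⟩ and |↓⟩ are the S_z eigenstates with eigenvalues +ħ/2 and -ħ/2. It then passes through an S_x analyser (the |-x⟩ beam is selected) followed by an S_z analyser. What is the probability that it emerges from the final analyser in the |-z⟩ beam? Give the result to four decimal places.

0.3462

First analyser (S_x): P(|-x⟩) = |⟨-x|ψ⟩|² = 36/52.
After stage 1 the state is |-x⟩; P(|-z⟩) = |⟨-z|-x⟩|² = 1/2.
Joint probability = 36/52 × 1/2 = 0.3462.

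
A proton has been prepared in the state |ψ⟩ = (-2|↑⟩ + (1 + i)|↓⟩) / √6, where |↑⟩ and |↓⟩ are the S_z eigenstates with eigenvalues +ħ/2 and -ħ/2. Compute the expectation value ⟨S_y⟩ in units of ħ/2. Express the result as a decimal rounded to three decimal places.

-0.667

⟨σ_y⟩ = 2 Im(a* b)/(|a|²+|b|²) with a = -2, b = (1 + i).
a* b = (-2 - 2i), so ⟨σ_y⟩ = -4/6.
⟨S_y⟩ = (ħ/2)·⟨σ_y⟩.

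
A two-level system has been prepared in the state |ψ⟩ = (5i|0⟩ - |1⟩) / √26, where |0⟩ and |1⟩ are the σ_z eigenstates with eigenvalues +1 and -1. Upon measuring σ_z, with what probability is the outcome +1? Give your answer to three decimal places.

0.962

The +1 outcome corresponds to |0⟩. Its amplitude in |ψ⟩ is 5i/√26.
P = |5i|² / 26 = 25/26.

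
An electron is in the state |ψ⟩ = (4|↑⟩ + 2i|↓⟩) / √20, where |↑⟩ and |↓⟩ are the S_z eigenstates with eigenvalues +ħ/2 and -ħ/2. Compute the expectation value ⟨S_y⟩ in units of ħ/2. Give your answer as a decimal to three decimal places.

0.800

⟨σ_y⟩ = 2 Im(a* b)/(|a|²+|b|²) with a = 4, b = 2i.
a* b = 8i, so ⟨σ_y⟩ = 16/20.
⟨S_y⟩ = (ħ/2)·⟨σ_y⟩.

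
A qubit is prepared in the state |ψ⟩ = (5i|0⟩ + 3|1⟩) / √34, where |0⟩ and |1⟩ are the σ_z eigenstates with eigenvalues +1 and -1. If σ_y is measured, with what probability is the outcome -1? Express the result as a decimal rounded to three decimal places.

|-y⟩ = (|0⟩ - i|1⟩)/√2, so ⟨-y|ψ⟩ = (8i) / (√2·√34).
P = |8i|² / 68 = 64/68.

0.941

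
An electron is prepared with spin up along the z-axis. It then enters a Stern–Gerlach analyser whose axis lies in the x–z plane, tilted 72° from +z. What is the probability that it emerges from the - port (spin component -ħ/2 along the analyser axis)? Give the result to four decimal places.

For spin-½, the probability of finding spin-up along an axis at angle θ to the initial spin direction is cos²(θ/2); spin-down is sin²(θ/2).
θ = 72°, so P = sin²(36°) ≈ 0.3455.

0.3455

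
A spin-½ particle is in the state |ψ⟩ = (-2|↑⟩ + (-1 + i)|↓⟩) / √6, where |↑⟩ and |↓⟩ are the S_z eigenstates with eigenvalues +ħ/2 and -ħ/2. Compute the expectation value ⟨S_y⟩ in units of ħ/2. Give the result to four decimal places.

-0.6667

⟨σ_y⟩ = 2 Im(a* b)/(|a|²+|b|²) with a = -2, b = (-1 + i).
a* b = (2 - 2i), so ⟨σ_y⟩ = -4/6.
⟨S_y⟩ = (ħ/2)·⟨σ_y⟩.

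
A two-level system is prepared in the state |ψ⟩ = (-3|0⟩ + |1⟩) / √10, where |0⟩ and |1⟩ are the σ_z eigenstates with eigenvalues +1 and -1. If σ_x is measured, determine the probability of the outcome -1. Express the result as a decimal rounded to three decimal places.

0.800

|-x⟩ = (|0⟩ - |1⟩)/√2, so ⟨-x|ψ⟩ = (-4) / (√2·√10).
P = |-4|² / 20 = 16/20.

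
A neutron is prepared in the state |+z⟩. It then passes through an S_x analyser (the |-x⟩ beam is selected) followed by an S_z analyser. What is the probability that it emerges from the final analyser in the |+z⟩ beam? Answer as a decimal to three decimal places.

0.250

First analyser (S_x): from |+z⟩, P(|-x⟩) = 1/2.
After stage 1 the state is |-x⟩; P(|+z⟩) = |⟨+z|-x⟩|² = 1/2.
Joint probability = 1/2 × 1/2 = 0.250.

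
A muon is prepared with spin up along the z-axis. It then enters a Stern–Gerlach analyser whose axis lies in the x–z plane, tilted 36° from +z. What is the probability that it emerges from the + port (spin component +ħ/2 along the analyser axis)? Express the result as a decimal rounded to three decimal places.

0.905

For spin-½, the probability of finding spin-up along an axis at angle θ to the initial spin direction is cos²(θ/2); spin-down is sin²(θ/2).
θ = 36°, so P = cos²(18°) ≈ 0.905.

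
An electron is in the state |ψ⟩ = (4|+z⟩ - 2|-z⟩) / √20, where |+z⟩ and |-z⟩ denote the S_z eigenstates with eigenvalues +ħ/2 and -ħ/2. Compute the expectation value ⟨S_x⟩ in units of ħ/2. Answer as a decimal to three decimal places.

-0.800

⟨σ_x⟩ = 2 Re(a* b)/(|a|²+|b|²) with a = 4, b = -2.
a* b = -8, so ⟨σ_x⟩ = -16/20.
⟨S_x⟩ = (ħ/2)·⟨σ_x⟩.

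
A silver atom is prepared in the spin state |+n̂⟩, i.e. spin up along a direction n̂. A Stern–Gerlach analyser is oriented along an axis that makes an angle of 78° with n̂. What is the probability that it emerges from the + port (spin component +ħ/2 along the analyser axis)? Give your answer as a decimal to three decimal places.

0.604

For spin-½, the probability of finding spin-up along an axis at angle θ to the initial spin direction is cos²(θ/2); spin-down is sin²(θ/2).
θ = 78°, so P = cos²(39°) ≈ 0.604.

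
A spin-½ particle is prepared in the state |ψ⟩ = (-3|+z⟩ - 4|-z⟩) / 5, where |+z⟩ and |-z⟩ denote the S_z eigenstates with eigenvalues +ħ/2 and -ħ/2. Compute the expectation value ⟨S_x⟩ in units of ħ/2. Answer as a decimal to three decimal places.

0.960

⟨σ_x⟩ = 2 Re(a* b)/(|a|²+|b|²) with a = -3, b = -4.
a* b = 12, so ⟨σ_x⟩ = 24/25.
⟨S_x⟩ = (ħ/2)·⟨σ_x⟩.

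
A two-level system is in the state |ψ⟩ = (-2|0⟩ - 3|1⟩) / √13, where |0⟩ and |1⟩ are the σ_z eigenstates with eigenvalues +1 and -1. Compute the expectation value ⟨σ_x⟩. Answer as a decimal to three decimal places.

0.923

⟨σ_x⟩ = 2 Re(a* b)/(|a|²+|b|²) with a = -2, b = -3.
a* b = 6, so ⟨σ_x⟩ = 12/13.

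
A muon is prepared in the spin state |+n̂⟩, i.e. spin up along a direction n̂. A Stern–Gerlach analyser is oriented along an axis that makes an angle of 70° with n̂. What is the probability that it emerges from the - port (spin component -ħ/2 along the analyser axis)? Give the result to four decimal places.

0.3290

For spin-½, the probability of finding spin-up along an axis at angle θ to the initial spin direction is cos²(θ/2); spin-down is sin²(θ/2).
θ = 70°, so P = sin²(35°) ≈ 0.3290.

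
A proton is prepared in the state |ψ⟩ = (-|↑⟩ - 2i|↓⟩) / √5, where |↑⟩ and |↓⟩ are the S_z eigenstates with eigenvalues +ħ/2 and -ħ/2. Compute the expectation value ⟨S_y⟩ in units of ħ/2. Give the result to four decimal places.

⟨σ_y⟩ = 2 Im(a* b)/(|a|²+|b|²) with a = -1, b = -2i.
a* b = 2i, so ⟨σ_y⟩ = 4/5.
⟨S_y⟩ = (ħ/2)·⟨σ_y⟩.

0.8000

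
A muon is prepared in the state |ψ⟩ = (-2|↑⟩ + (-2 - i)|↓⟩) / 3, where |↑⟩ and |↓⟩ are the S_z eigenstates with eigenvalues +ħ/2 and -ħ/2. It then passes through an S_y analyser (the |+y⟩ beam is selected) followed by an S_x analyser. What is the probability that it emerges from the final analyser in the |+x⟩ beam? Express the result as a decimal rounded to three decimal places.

First analyser (S_y): P(|+y⟩) = |⟨+y|ψ⟩|² = 13/18.
After stage 1 the state is |+y⟩; P(|+x⟩) = |⟨+x|+y⟩|² = 1/2.
Joint probability = 13/18 × 1/2 = 0.361.

0.361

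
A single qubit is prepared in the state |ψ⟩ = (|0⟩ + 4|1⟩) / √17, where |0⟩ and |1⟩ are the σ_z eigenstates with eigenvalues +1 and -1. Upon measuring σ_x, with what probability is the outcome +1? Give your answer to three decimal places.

0.735

|+x⟩ = (|0⟩ + |1⟩)/√2, so ⟨+x|ψ⟩ = (5) / (√2·√17).
P = |5|² / 34 = 25/34.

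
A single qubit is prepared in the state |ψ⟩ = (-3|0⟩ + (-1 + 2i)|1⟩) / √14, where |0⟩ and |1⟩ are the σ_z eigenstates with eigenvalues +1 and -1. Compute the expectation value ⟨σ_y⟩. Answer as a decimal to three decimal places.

-0.857

⟨σ_y⟩ = 2 Im(a* b)/(|a|²+|b|²) with a = -3, b = (-1 + 2i).
a* b = (3 - 6i), so ⟨σ_y⟩ = -12/14.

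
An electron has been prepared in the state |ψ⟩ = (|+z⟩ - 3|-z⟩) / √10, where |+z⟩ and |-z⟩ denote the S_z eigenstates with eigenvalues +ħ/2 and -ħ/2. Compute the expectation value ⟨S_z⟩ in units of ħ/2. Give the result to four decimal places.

⟨σ_z⟩ = |a|² - |b|² divided by |a|²+|b|², with a, b the |+z⟩, |-z⟩ amplitudes.
= (1 - 9)/10 = -8/10.
⟨S_z⟩ = (ħ/2)·⟨σ_z⟩.

-0.8000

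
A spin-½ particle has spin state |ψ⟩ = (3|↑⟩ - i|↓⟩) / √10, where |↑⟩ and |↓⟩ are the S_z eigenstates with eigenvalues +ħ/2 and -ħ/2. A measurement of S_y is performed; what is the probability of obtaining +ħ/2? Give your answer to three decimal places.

0.200

|+y⟩ = (|↑⟩ + i|↓⟩)/√2, so ⟨+y|ψ⟩ = (2) / (√2·√10).
P = |2|² / 20 = 4/20.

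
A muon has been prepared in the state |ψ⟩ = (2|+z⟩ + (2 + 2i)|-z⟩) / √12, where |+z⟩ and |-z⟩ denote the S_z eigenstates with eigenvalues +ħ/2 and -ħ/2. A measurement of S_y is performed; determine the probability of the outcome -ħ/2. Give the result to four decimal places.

|-y⟩ = (|+z⟩ - i|-z⟩)/√2, so ⟨-y|ψ⟩ = (2i) / (√2·√12).
P = |2i|² / 24 = 4/24.

0.1667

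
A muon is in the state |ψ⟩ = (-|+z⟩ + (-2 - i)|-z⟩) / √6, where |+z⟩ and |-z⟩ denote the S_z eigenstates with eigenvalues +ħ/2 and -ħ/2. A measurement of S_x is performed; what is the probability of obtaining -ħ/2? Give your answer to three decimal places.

|-x⟩ = (|+z⟩ - |-z⟩)/√2, so ⟨-x|ψ⟩ = (1 + i) / (√2·√6).
P = |1 + i|² / 12 = 2/12.

0.167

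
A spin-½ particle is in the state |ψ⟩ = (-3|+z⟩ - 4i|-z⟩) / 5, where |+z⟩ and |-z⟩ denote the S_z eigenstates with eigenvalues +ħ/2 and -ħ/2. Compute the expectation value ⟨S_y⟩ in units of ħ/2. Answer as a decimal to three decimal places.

0.960

⟨σ_y⟩ = 2 Im(a* b)/(|a|²+|b|²) with a = -3, b = -4i.
a* b = 12i, so ⟨σ_y⟩ = 24/25.
⟨S_y⟩ = (ħ/2)·⟨σ_y⟩.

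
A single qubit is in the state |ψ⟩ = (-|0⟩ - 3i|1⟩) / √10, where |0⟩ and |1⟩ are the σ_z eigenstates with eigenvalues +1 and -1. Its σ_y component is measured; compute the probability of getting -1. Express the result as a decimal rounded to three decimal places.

|-y⟩ = (|0⟩ - i|1⟩)/√2, so ⟨-y|ψ⟩ = (2) / (√2·√10).
P = |2|² / 20 = 4/20.

0.200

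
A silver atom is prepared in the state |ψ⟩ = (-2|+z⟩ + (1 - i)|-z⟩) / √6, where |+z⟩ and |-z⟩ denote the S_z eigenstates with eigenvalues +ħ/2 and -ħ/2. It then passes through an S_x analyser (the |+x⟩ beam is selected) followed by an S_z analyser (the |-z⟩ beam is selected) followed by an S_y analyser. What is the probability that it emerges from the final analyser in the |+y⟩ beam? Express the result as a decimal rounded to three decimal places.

First analyser (S_x): P(|+x⟩) = |⟨+x|ψ⟩|² = 2/12.
After stage 1 the state is |+x⟩; P(|-z⟩) = |⟨-z|+x⟩|² = 1/2.
After stage 2 the state is |-z⟩; P(|+y⟩) = |⟨+y|-z⟩|² = 1/2.
Joint probability = 2/12 × 1/2 × 1/2 = 0.042.

0.042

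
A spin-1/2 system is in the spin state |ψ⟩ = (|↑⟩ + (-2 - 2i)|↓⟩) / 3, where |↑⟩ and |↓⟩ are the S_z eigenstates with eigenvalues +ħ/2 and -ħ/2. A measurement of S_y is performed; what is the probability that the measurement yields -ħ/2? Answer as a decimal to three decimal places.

0.722

|-y⟩ = (|↑⟩ - i|↓⟩)/√2, so ⟨-y|ψ⟩ = (3 - 2i) / (√2·3).
P = |3 - 2i|² / 18 = 13/18.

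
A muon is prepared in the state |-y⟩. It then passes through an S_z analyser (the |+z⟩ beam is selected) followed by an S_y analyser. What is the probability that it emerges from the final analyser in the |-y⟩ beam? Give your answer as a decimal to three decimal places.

First analyser (S_z): from |-y⟩, P(|+z⟩) = 1/2.
After stage 1 the state is |+z⟩; P(|-y⟩) = |⟨-y|+z⟩|² = 1/2.
Joint probability = 1/2 × 1/2 = 0.250.

0.250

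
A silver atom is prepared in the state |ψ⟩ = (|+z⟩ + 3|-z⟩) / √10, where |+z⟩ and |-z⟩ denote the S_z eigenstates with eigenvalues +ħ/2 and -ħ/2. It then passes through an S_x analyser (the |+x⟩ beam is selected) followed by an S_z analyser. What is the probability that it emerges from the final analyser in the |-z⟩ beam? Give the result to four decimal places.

0.4000

First analyser (S_x): P(|+x⟩) = |⟨+x|ψ⟩|² = 16/20.
After stage 1 the state is |+x⟩; P(|-z⟩) = |⟨-z|+x⟩|² = 1/2.
Joint probability = 16/20 × 1/2 = 0.4000.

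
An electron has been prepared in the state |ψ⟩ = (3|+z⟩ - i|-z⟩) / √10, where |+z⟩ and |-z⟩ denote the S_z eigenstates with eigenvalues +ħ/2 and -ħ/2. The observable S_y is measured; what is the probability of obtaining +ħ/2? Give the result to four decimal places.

|+y⟩ = (|+z⟩ + i|-z⟩)/√2, so ⟨+y|ψ⟩ = (2) / (√2·√10).
P = |2|² / 20 = 4/20.

0.2000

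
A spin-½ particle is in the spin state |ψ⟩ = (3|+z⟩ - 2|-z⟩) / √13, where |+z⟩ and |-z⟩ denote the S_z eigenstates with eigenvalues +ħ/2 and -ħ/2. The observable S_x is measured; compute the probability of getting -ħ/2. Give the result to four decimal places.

0.9615

|-x⟩ = (|+z⟩ - |-z⟩)/√2, so ⟨-x|ψ⟩ = (5) / (√2·√13).
P = |5|² / 26 = 25/26.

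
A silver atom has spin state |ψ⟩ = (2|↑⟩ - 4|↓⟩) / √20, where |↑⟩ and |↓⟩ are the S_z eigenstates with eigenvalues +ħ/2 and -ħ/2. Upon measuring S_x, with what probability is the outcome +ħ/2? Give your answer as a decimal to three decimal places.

0.100

|+x⟩ = (|↑⟩ + |↓⟩)/√2, so ⟨+x|ψ⟩ = (-2) / (√2·√20).
P = |-2|² / 40 = 4/40.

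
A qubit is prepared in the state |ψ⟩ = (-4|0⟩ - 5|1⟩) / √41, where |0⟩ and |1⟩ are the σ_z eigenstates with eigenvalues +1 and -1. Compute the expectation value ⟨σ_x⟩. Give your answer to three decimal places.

⟨σ_x⟩ = 2 Re(a* b)/(|a|²+|b|²) with a = -4, b = -5.
a* b = 20, so ⟨σ_x⟩ = 40/41.

0.976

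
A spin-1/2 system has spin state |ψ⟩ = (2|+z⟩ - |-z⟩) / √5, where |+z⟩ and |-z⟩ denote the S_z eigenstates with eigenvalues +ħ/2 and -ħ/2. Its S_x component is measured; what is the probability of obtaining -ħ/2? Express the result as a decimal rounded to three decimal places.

0.900

|-x⟩ = (|+z⟩ - |-z⟩)/√2, so ⟨-x|ψ⟩ = (3) / (√2·√5).
P = |3|² / 10 = 9/10.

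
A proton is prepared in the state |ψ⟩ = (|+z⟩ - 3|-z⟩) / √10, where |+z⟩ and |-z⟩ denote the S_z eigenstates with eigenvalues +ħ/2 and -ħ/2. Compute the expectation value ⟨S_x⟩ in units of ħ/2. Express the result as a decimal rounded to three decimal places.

-0.600

⟨σ_x⟩ = 2 Re(a* b)/(|a|²+|b|²) with a = 1, b = -3.
a* b = -3, so ⟨σ_x⟩ = -6/10.
⟨S_x⟩ = (ħ/2)·⟨σ_x⟩.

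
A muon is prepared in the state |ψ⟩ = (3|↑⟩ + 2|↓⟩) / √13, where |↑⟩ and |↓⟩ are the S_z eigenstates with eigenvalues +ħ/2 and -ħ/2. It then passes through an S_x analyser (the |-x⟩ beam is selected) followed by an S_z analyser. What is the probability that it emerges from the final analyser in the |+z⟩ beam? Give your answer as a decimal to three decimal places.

First analyser (S_x): P(|-x⟩) = |⟨-x|ψ⟩|² = 1/26.
After stage 1 the state is |-x⟩; P(|+z⟩) = |⟨+z|-x⟩|² = 1/2.
Joint probability = 1/26 × 1/2 = 0.019.

0.019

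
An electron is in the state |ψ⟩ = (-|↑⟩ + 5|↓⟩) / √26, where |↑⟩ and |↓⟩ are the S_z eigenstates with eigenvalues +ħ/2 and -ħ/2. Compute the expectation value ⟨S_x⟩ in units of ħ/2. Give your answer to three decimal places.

-0.385

⟨σ_x⟩ = 2 Re(a* b)/(|a|²+|b|²) with a = -1, b = 5.
a* b = -5, so ⟨σ_x⟩ = -10/26.
⟨S_x⟩ = (ħ/2)·⟨σ_x⟩.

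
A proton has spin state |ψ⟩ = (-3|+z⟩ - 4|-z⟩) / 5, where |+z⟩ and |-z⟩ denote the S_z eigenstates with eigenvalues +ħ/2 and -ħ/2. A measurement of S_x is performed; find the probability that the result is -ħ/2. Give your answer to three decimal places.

|-x⟩ = (|+z⟩ - |-z⟩)/√2, so ⟨-x|ψ⟩ = (1) / (√2·5).
P = |1|² / 50 = 1/50.

0.020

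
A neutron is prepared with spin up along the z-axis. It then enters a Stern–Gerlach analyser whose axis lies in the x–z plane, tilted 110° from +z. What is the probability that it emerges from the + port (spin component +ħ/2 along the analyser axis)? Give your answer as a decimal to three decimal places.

0.329

For spin-½, the probability of finding spin-up along an axis at angle θ to the initial spin direction is cos²(θ/2); spin-down is sin²(θ/2).
θ = 110°, so P = cos²(55°) ≈ 0.329.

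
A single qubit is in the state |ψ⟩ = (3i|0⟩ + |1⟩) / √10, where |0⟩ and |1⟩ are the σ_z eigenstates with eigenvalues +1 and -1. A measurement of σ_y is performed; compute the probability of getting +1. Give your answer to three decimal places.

0.200

|+y⟩ = (|0⟩ + i|1⟩)/√2, so ⟨+y|ψ⟩ = (2i) / (√2·√10).
P = |2i|² / 20 = 4/20.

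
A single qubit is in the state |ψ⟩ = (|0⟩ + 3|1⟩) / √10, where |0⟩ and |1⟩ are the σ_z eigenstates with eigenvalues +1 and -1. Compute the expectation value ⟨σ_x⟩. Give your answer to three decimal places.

0.600

⟨σ_x⟩ = 2 Re(a* b)/(|a|²+|b|²) with a = 1, b = 3.
a* b = 3, so ⟨σ_x⟩ = 6/10.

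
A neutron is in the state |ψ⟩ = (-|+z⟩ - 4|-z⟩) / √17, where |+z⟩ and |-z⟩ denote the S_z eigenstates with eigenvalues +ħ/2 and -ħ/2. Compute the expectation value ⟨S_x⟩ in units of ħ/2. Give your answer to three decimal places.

0.471

⟨σ_x⟩ = 2 Re(a* b)/(|a|²+|b|²) with a = -1, b = -4.
a* b = 4, so ⟨σ_x⟩ = 8/17.
⟨S_x⟩ = (ħ/2)·⟨σ_x⟩.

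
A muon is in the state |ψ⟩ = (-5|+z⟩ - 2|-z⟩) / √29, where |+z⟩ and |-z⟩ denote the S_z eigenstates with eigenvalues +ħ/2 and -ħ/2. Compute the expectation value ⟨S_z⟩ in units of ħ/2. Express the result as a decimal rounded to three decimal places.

0.724

⟨σ_z⟩ = |a|² - |b|² divided by |a|²+|b|², with a, b the |+z⟩, |-z⟩ amplitudes.
= (25 - 4)/29 = 21/29.
⟨S_z⟩ = (ħ/2)·⟨σ_z⟩.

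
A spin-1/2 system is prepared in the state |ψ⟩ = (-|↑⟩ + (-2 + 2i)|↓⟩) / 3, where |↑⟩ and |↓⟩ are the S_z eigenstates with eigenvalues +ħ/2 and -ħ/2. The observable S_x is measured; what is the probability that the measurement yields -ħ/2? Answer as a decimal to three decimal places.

|-x⟩ = (|↑⟩ - |↓⟩)/√2, so ⟨-x|ψ⟩ = (1 - 2i) / (√2·3).
P = |1 - 2i|² / 18 = 5/18.

0.278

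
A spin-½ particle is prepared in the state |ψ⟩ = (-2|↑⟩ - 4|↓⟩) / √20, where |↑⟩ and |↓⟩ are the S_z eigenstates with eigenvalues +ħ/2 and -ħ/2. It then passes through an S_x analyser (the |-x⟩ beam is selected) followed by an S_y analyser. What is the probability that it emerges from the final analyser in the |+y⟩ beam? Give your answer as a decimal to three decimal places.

First analyser (S_x): P(|-x⟩) = |⟨-x|ψ⟩|² = 4/40.
After stage 1 the state is |-x⟩; P(|+y⟩) = |⟨+y|-x⟩|² = 1/2.
Joint probability = 4/40 × 1/2 = 0.050.

0.050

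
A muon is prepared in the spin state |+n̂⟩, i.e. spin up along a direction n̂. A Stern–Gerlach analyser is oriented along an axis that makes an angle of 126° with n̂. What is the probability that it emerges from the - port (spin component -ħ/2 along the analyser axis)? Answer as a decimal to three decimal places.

For spin-½, the probability of finding spin-up along an axis at angle θ to the initial spin direction is cos²(θ/2); spin-down is sin²(θ/2).
θ = 126°, so P = sin²(63°) ≈ 0.794.

0.794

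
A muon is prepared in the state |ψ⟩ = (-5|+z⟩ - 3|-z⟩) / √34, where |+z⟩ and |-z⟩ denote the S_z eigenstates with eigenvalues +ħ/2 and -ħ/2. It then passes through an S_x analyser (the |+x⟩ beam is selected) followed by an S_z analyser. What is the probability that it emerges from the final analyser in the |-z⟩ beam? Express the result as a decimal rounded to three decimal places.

First analyser (S_x): P(|+x⟩) = |⟨+x|ψ⟩|² = 64/68.
After stage 1 the state is |+x⟩; P(|-z⟩) = |⟨-z|+x⟩|² = 1/2.
Joint probability = 64/68 × 1/2 = 0.471.

0.471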